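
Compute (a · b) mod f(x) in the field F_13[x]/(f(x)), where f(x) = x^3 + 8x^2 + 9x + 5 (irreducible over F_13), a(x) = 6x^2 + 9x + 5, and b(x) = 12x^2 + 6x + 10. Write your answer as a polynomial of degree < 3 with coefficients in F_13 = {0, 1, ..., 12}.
a · b ≡ 5x^2 + 8x (mod f(x))

Multiply in F_13[x]: a(x)·b(x) = (6x^2 + 9x + 5)·(12x^2 + 6x + 10) = 7x^4 + x^3 + 5x^2 + 3x + 11. This has degree ≥ 3, so divide by f(x) over F_13: 7x^4 + x^3 + 5x^2 + 3x + 11 = (7x + 10)·(x^3 + 8x^2 + 9x + 5) + (5x^2 + 8x). Hence a·b ≡ 5x^2 + 8x (mod f). (F_13[x]/(f) is a field with 13^3 = 2197 elements since f is irreducible of degree 3.)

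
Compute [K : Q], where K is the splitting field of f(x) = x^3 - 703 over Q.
[K : Q] = 6

The roots of x^3 - 703 are ∛703, ω∛703, ω^2∛703 where ω = e^(2πi/3) is a primitive cube root of unity, so K = Q(∛703, ω). Now [Q(∛703):Q] = 3 (since 703 is not a perfect cube, x^3 - 703 is irreducible) and [Q(ω):Q] = 2. Both 2 and 3 divide [K:Q], and [K:Q] ≤ 3·2 = 6, so [K:Q] = 6. (Equivalently: Q(∛703) ⊂ R but ω ∉ R, so [K : Q(∛703)] = 2.)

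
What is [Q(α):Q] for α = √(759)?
[Q(α):Q] = 2

[Q(α):Q] equals the degree of the minimal polynomial of α. Here α^2 = 759 and x^2 - 759 is irreducible (d = 759 is squarefree, ≠ 1, hence not a square), so deg(m_α) = 2. Thus [Q(α):Q] = 2.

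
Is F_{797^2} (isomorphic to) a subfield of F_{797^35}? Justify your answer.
No: F_{797^2} is not a subfield of F_{797^35}

F_{p^m} embeds in F_{p^n} iff m | n. Here 2 ∤ 35 (since 35 = 17·2 + 1 with remainder 1 ≠ 0), so F_{797^2} is not a subfield of F_{797^35}. Equivalently: if it were, the tower law would give 2 = [F_{797^2}:F_797] dividing [F_{797^35}:F_797] = 35, contradiction.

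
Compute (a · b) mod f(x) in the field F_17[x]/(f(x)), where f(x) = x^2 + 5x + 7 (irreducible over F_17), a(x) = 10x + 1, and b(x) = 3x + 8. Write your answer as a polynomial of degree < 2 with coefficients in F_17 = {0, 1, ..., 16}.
a · b ≡ x + 2 (mod f(x))

Multiply in F_17[x]: a(x)·b(x) = (10x + 1)·(3x + 8) = 13x^2 + 15x + 8. This has degree ≥ 2, so divide by f(x) over F_17: 13x^2 + 15x + 8 = (13)·(x^2 + 5x + 7) + (x + 2). Hence a·b ≡ x + 2 (mod f). (F_17[x]/(f) is a field with 17^2 = 289 elements since f is irreducible of degree 2.)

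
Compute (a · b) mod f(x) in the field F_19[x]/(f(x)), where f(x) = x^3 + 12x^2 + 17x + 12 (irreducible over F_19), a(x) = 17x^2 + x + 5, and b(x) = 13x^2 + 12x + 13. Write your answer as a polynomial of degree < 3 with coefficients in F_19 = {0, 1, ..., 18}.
a · b ≡ 16x^2 + 18x + 6 (mod f(x))

Multiply in F_19[x]: a(x)·b(x) = (17x^2 + x + 5)·(13x^2 + 12x + 13) = 12x^4 + 8x^3 + 13x^2 + 16x + 8. This has degree ≥ 3, so divide by f(x) over F_19: 12x^4 + 8x^3 + 13x^2 + 16x + 8 = (12x + 16)·(x^3 + 12x^2 + 17x + 12) + (16x^2 + 18x + 6). Hence a·b ≡ 16x^2 + 18x + 6 (mod f). (F_19[x]/(f) is a field with 19^3 = 6859 elements since f is irreducible of degree 3.)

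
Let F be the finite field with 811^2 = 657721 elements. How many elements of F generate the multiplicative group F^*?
There are φ(657720) = 145152 primitive elements

F_q^* is cyclic of order q - 1 = 657720. A cyclic group of order m has exactly φ(m) generators. Here m = 657720 = 2^3 · 3^4 · 5 · 7 · 29, so the number of primitive elements is φ(657720) = 145152.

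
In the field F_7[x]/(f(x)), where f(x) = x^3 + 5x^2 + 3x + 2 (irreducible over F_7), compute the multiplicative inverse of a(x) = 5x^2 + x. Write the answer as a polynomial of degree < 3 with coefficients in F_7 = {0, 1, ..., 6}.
a(x)^(-1) ≡ 5x^2 + 5x + 3 (mod f(x))

Since f is irreducible over F_7, F_7[x]/(f) is a field and a(x) ≠ 0 has an inverse. Apply the extended Euclidean algorithm to f(x) and a(x) in F_7[x]: f(x) = (3x + 6)·a(x) + (4x + 2);  a(x) = (3x + 4)·(4x + 2) + (6). The last nonzero remainder is the constant 6 = gcd(f, a) in F_7. Back-substituting through the division chain expresses 6 = s(x)·a(x) + t(x)·f(x) with s(x) ≡ 2x^2 + 2x + 4 (mod f), so (2x^2 + 2x + 4)·a(x) ≡ 6 (mod f). Multiplying by 6^(-1) ≡ 6 in F_7 gives a(x)^(-1) ≡ 6·(2x^2 + 2x + 4) ≡ 5x^2 + 5x + 3 (mod f). Check: (5x^2 + x)·(5x^2 + 5x + 3) = 4x^4 + 2x^3 + 6x^2 + 3x ≡ 1 (mod x^3 + 5x^2 + 3x + 2).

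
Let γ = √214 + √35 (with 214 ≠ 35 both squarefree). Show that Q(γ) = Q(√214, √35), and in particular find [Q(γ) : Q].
[Q(γ) : Q] = 4 (equivalently, Q(γ) = Q(√214, √35))

Obviously Q(γ) ⊆ Q(√214, √35), and [Q(√214, √35):Q] = 4 (since 214, 35 are distinct squarefree integers > 1 with 7490 not a perfect square). To show equality we compute the minimal polynomial of γ. From γ = √214 + √35: γ^2 = 214 + 2√(7490) + 35 = 249 + 2√(7490), so γ^2 - 249 = 2√(7490); squaring, (γ^2 - 249)^2 = 4·7490, i.e. γ^4 - 498γ^2 + 62001 - 29960 = 0, i.e. γ^4 - 498γ^2 + 32041 = 0. So γ is a root of x^4 - 498x^2 + 32041. This polynomial is irreducible over Q: it has no rational root (each ±√214 ± √35 is irrational), and any factorization into two quadratics over Q would force √(7490) ∈ Q (pairing opposite roots) or √214, √35 ∈ Q (other pairings), all impossible. Hence [Q(γ):Q] = 4 = [Q(√214, √35):Q], so Q(γ) = Q(√214, √35).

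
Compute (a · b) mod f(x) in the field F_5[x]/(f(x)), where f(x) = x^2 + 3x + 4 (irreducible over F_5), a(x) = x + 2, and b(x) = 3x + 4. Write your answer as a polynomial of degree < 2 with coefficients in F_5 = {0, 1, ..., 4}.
a · b ≡ x + 1 (mod f(x))

Multiply in F_5[x]: a(x)·b(x) = (x + 2)·(3x + 4) = 3x^2 + 3. This has degree ≥ 2, so divide by f(x) over F_5: 3x^2 + 3 = (3)·(x^2 + 3x + 4) + (x + 1). Hence a·b ≡ x + 1 (mod f). (F_5[x]/(f) is a field with 5^2 = 25 elements since f is irreducible of degree 2.)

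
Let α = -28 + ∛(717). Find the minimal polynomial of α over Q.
m_α(x) = x^3 + 84x^2 + 2352x + 21235

Set β = α + 28 = ∛(717), so β^3 = 717. Then (α + 28)^3 - 717 = 0, i.e. α is a root of g(x) = (x + 28)^3 - 717 = x^3 + 84x^2 + 2352x + 21235. Since g(x) = h(x + 28) where h(x) = x^3 - 717, and h is irreducible over Q (because 717 is not a perfect cube, so h has no rational root, and a monic cubic with no rational root is irreducible), g is also irreducible (irreducibility is preserved under the substitution x → x + 28). Hence m_α(x) = x^3 + 84x^2 + 2352x + 21235.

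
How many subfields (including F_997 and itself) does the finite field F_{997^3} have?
F_{997^3} has 2 subfields

The subfields of F_{p^n} are exactly the fields F_{p^d} for d | n (each is the fixed field of the unique index-d subgroup of Gal(F_{p^n}/F_p) ≅ Z/nZ). The divisors of n = 3 are {1, 3}, giving 2 subfields: F_{997^1}, F_{997^3}.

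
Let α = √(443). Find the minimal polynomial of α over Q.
m_α(x) = x^2 - 443

α satisfies α^2 - 443 = 0, so x^2 - 443 annihilates α. Since d = 443 is squarefree and ≠ 1, it is not a perfect square in Q, so x^2 - 443 has no rational root and is therefore irreducible over Q (a degree-2 polynomial over a field is irreducible iff it has no root). Hence m_α(x) = x^2 - 443.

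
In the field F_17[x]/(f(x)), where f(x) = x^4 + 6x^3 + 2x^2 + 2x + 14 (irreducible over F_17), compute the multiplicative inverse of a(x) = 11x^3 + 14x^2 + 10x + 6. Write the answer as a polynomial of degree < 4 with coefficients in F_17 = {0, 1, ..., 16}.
a(x)^(-1) ≡ 7x^3 + 14x^2 + 10x + 10 (mod f(x))

Since f is irreducible over F_17, F_17[x]/(f) is a field and a(x) ≠ 0 has an inverse. Apply the extended Euclidean algorithm to f(x) and a(x) in F_17[x]: f(x) = (14x + 9)·a(x) + (8x^2 + 15x + 11);  a(x) = (12x + 9)·(8x^2 + 15x + 11) + (15x + 9);  (8x^2 + 15x + 11) = (13x)·(15x + 9) + (11). The last nonzero remainder is the constant 11 = gcd(f, a) in F_17. Back-substituting through the division chain expresses 11 = s(x)·a(x) + t(x)·f(x) with s(x) ≡ 9x^3 + x^2 + 8x + 8 (mod f), so (9x^3 + x^2 + 8x + 8)·a(x) ≡ 11 (mod f). Multiplying by 11^(-1) ≡ 14 in F_17 gives a(x)^(-1) ≡ 14·(9x^3 + x^2 + 8x + 8) ≡ 7x^3 + 14x^2 + 10x + 10 (mod f). Check: (11x^3 + 14x^2 + 10x + 6)·(7x^3 + 14x^2 + 10x + 10) = 9x^6 + 14x^5 + 2x^4 + 7x^3 + x^2 + 7x + 9 ≡ 1 (mod x^4 + 6x^3 + 2x^2 + 2x + 14).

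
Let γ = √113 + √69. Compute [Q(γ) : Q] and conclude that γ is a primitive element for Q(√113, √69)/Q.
[Q(γ) : Q] = 4 (equivalently, Q(γ) = Q(√113, √69))

Obviously Q(γ) ⊆ Q(√113, √69), and [Q(√113, √69):Q] = 4 (since 113, 69 are distinct squarefree integers > 1 with 7797 not a perfect square). To show equality we compute the minimal polynomial of γ. From γ = √113 + √69: γ^2 = 113 + 2√(7797) + 69 = 182 + 2√(7797), so γ^2 - 182 = 2√(7797); squaring, (γ^2 - 182)^2 = 4·7797, i.e. γ^4 - 364γ^2 + 33124 - 31188 = 0, i.e. γ^4 - 364γ^2 + 1936 = 0. So γ is a root of x^4 - 364x^2 + 1936. This polynomial is irreducible over Q: it has no rational root (each ±√113 ± √69 is irrational), and any factorization into two quadratics over Q would force √(7797) ∈ Q (pairing opposite roots) or √113, √69 ∈ Q (other pairings), all impossible. Hence [Q(γ):Q] = 4 = [Q(√113, √69):Q], so Q(γ) = Q(√113, √69).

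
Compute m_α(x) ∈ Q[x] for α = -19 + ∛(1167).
m_α(x) = x^3 + 57x^2 + 1083x + 5692

Set β = α + 19 = ∛(1167), so β^3 = 1167. Then (α + 19)^3 - 1167 = 0, i.e. α is a root of g(x) = (x + 19)^3 - 1167 = x^3 + 57x^2 + 1083x + 5692. Since g(x) = h(x + 19) where h(x) = x^3 - 1167, and h is irreducible over Q (because 1167 is not a perfect cube, so h has no rational root, and a monic cubic with no rational root is irreducible), g is also irreducible (irreducibility is preserved under the substitution x → x + 19). Hence m_α(x) = x^3 + 57x^2 + 1083x + 5692.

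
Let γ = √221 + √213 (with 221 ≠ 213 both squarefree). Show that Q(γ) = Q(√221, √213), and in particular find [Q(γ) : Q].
[Q(γ) : Q] = 4 (equivalently, Q(γ) = Q(√221, √213))

Obviously Q(γ) ⊆ Q(√221, √213), and [Q(√221, √213):Q] = 4 (since 221, 213 are distinct squarefree integers > 1 with 47073 not a perfect square). To show equality we compute the minimal polynomial of γ. From γ = √221 + √213: γ^2 = 221 + 2√(47073) + 213 = 434 + 2√(47073), so γ^2 - 434 = 2√(47073); squaring, (γ^2 - 434)^2 = 4·47073, i.e. γ^4 - 868γ^2 + 188356 - 188292 = 0, i.e. γ^4 - 868γ^2 + 64 = 0. So γ is a root of x^4 - 868x^2 + 64. This polynomial is irreducible over Q: it has no rational root (each ±√221 ± √213 is irrational), and any factorization into two quadratics over Q would force √(47073) ∈ Q (pairing opposite roots) or √221, √213 ∈ Q (other pairings), all impossible. Hence [Q(γ):Q] = 4 = [Q(√221, √213):Q], so Q(γ) = Q(√221, √213).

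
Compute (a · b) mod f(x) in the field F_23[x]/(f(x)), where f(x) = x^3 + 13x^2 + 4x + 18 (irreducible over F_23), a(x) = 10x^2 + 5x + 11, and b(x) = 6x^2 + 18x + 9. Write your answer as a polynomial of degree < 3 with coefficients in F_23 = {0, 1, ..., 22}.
a · b ≡ 10x^2 + 17x + 9 (mod f(x))

Multiply in F_23[x]: a(x)·b(x) = (10x^2 + 5x + 11)·(6x^2 + 18x + 9) = 14x^4 + 3x^3 + 16x^2 + 13x + 7. This has degree ≥ 3, so divide by f(x) over F_23: 14x^4 + 3x^3 + 16x^2 + 13x + 7 = (14x + 5)·(x^3 + 13x^2 + 4x + 18) + (10x^2 + 17x + 9). Hence a·b ≡ 10x^2 + 17x + 9 (mod f). (F_23[x]/(f) is a field with 23^3 = 12167 elements since f is irreducible of degree 3.)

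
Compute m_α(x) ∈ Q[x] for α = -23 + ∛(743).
m_α(x) = x^3 + 69x^2 + 1587x + 11424

Set β = α + 23 = ∛(743), so β^3 = 743. Then (α + 23)^3 - 743 = 0, i.e. α is a root of g(x) = (x + 23)^3 - 743 = x^3 + 69x^2 + 1587x + 11424. Since g(x) = h(x + 23) where h(x) = x^3 - 743, and h is irreducible over Q (because 743 is not a perfect cube, so h has no rational root, and a monic cubic with no rational root is irreducible), g is also irreducible (irreducibility is preserved under the substitution x → x + 23). Hence m_α(x) = x^3 + 69x^2 + 1587x + 11424.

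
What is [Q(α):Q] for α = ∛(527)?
[Q(α):Q] = 3

The minimal polynomial of α is x^3 - 527, irreducible over Q since 527 is not a perfect cube (so x^3 - 527 has no rational root). Hence [Q(α):Q] = deg(m_α) = 3.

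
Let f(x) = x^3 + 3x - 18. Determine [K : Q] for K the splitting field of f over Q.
[K : Q] = 6

By the rational root test, any rational root of the monic integer polynomial f(x) = x^3 + 3x - 18 must be an integer dividing the constant term -18, i.e. one of ±{1, 2, 3, 6, 9, 18}. Evaluating: f(1) = -14, f(-1) = -22, f(2) = -4, f(-2) = -32, f(3) = 18, f(-3) = -54, f(6) = 216, f(-6) = -252, f(9) = 738, f(-9) = -774, f(18) = 5868, f(-18) = -5904; none is 0, so f has no rational root and is therefore irreducible over Q (a cubic with no linear factor over a field is irreducible). For an irreducible cubic, the Galois group is A_3 or S_3 according as the discriminant disc(f) = -4a^3 - 27b^2 = -4·(3)^3 - 27·(-18)^2 = -8856 is or is not a square in Q. Here disc(f) = -8856 is not a perfect square in Q, so the Galois group of f over Q is not contained in A_3 and must be all of S_3. The splitting field has degree |S_3| = 6 over Q, so [K : Q] = 6.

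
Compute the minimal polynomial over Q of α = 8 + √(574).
m_α(x) = x^2 - 16x - 510

From α - 8 = √(574), squaring gives (α - 8)^2 = 574, i.e. α^2 - 16α + 64 = 574, so α^2 - 16α - 510 = 0. The discriminant of x^2 - 16x - 510 is (-16)^2 - 4·(-510) = 256 + 2040 = 2296, and 4·(574) is not a perfect square in Q since 574 is squarefree and ≠ 1. Hence x^2 - 16x - 510 is irreducible over Q and is the minimal polynomial of α.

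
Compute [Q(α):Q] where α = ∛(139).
[Q(α):Q] = 3

The minimal polynomial of α is x^3 - 139, irreducible over Q since 139 is not a perfect cube (so x^3 - 139 has no rational root). Hence [Q(α):Q] = deg(m_α) = 3.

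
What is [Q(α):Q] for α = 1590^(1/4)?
[Q(α):Q] = 4

α is a root of x^4 - 1590. By Eisenstein's criterion at the prime p = 2 (which divides the constant term 1590 but p^2 = 4 does not, since 1590 is squarefree), x^4 - 1590 is irreducible over Q. Hence [Q(α):Q] = 4.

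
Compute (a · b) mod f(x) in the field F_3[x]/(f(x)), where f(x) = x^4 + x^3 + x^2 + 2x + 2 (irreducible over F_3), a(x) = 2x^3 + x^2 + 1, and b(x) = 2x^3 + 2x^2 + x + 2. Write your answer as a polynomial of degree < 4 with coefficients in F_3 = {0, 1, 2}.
a · b ≡ 2x^3 + x (mod f(x))

Multiply in F_3[x]: a(x)·b(x) = (2x^3 + x^2 + 1)·(2x^3 + 2x^2 + x + 2) = x^6 + x^4 + x^3 + x^2 + x + 2. This has degree ≥ 4, so divide by f(x) over F_3: x^6 + x^4 + x^3 + x^2 + x + 2 = (x^2 + 2x + 1)·(x^4 + x^3 + x^2 + 2x + 2) + (2x^3 + x). Hence a·b ≡ 2x^3 + x (mod f). (F_3[x]/(f) is a field with 3^4 = 81 elements since f is irreducible of degree 4.)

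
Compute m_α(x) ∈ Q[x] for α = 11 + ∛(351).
m_α(x) = x^3 - 33x^2 + 363x - 1682

Set β = α - 11 = ∛(351), so β^3 = 351. Then (α - 11)^3 - 351 = 0, i.e. α is a root of g(x) = (x - 11)^3 - 351 = x^3 - 33x^2 + 363x - 1682. Since g(x) = h(x - 11) where h(x) = x^3 - 351, and h is irreducible over Q (because 351 is not a perfect cube, so h has no rational root, and a monic cubic with no rational root is irreducible), g is also irreducible (irreducibility is preserved under the substitution x → x - 11). Hence m_α(x) = x^3 - 33x^2 + 363x - 1682.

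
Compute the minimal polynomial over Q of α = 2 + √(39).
m_α(x) = x^2 - 4x - 35

From α - 2 = √(39), squaring gives (α - 2)^2 = 39, i.e. α^2 - 4α + 4 = 39, so α^2 - 4α - 35 = 0. The discriminant of x^2 - 4x - 35 is (-4)^2 - 4·(-35) = 16 + 140 = 156, and 4·(39) is not a perfect square in Q since 39 is squarefree and ≠ 1. Hence x^2 - 4x - 35 is irreducible over Q and is the minimal polynomial of α.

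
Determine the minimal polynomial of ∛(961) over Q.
m_α(x) = x^3 - 961

α satisfies α^3 = 961, so x^3 - 961 annihilates α. By the rational root test, a rational root p/q (in lowest terms) of x^3 - 961 would satisfy p^3 = 961 q^3, forcing q = 1 and p^3 = 961; but 961 is not a perfect cube, contradiction. A monic cubic over Q with no rational root is irreducible (any nontrivial factorization would include a linear factor). Hence x^3 - 961 is the minimal polynomial of α, and in particular [Q(α):Q] = 3.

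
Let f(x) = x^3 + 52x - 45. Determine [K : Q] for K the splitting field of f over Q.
[K : Q] = 6

By the rational root test, any rational root of the monic integer polynomial f(x) = x^3 + 52x - 45 must be an integer dividing the constant term -45, i.e. one of ±{1, 3, 5, 9, 15, 45}. Evaluating: f(1) = 8, f(-1) = -98, f(3) = 138, f(-3) = -228, f(5) = 340, f(-5) = -430, f(9) = 1152, f(-9) = -1242, f(15) = 4110, f(-15) = -4200, f(45) = 93420, f(-45) = -93510; none is 0, so f has no rational root and is therefore irreducible over Q (a cubic with no linear factor over a field is irreducible). For an irreducible cubic, the Galois group is A_3 or S_3 according as the discriminant disc(f) = -4a^3 - 27b^2 = -4·(52)^3 - 27·(-45)^2 = -617107 is or is not a square in Q. Here disc(f) = -617107 is not a perfect square in Q, so the Galois group of f over Q is not contained in A_3 and must be all of S_3. The splitting field has degree |S_3| = 6 over Q, so [K : Q] = 6.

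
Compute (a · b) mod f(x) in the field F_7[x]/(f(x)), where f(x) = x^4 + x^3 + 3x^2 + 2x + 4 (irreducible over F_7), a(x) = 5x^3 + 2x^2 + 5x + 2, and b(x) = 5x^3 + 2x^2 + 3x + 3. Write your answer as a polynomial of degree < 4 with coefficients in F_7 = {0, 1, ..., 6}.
a · b ≡ 4x^3 + 6x^2 + 2x + 5 (mod f(x))

Multiply in F_7[x]: a(x)·b(x) = (5x^3 + 2x^2 + 5x + 2)·(5x^3 + 2x^2 + 3x + 3) = 4x^6 + 6x^5 + 2x^4 + 6x^3 + 4x^2 + 6. This has degree ≥ 4, so divide by f(x) over F_7: 4x^6 + 6x^5 + 2x^4 + 6x^3 + 4x^2 + 6 = (4x^2 + 2x + 2)·(x^4 + x^3 + 3x^2 + 2x + 4) + (4x^3 + 6x^2 + 2x + 5). Hence a·b ≡ 4x^3 + 6x^2 + 2x + 5 (mod f). (F_7[x]/(f) is a field with 7^4 = 2401 elements since f is irreducible of degree 4.)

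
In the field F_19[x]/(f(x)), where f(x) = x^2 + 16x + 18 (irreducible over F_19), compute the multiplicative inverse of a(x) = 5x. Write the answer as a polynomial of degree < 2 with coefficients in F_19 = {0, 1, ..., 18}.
a(x)^(-1) ≡ 4x + 7 (mod f(x))

Since f is irreducible over F_19, F_19[x]/(f) is a field and a(x) ≠ 0 has an inverse. Apply the extended Euclidean algorithm to f(x) and a(x) in F_19[x]: f(x) = (4x + 7)·a(x) + (18). The last nonzero remainder is the constant 18 = gcd(f, a) in F_19. Back-substituting through the division chain expresses 18 = s(x)·a(x) + t(x)·f(x) with s(x) ≡ 15x + 12 (mod f), so (15x + 12)·a(x) ≡ 18 (mod f). Multiplying by 18^(-1) ≡ 18 in F_19 gives a(x)^(-1) ≡ 18·(15x + 12) ≡ 4x + 7 (mod f). Check: (5x)·(4x + 7) = x^2 + 16x ≡ 1 (mod x^2 + 16x + 18).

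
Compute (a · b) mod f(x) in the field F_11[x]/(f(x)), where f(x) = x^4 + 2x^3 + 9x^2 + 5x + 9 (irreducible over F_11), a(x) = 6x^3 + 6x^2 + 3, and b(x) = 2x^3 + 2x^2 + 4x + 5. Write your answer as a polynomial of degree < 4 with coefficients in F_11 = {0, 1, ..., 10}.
a · b ≡ x^3 + 4x^2 + 9x + 3 (mod f(x))

Multiply in F_11[x]: a(x)·b(x) = (6x^3 + 6x^2 + 3)·(2x^3 + 2x^2 + 4x + 5) = x^6 + 2x^5 + 3x^4 + 5x^3 + 3x^2 + x + 4. This has degree ≥ 4, so divide by f(x) over F_11: x^6 + 2x^5 + 3x^4 + 5x^3 + 3x^2 + x + 4 = (x^2 + 5)·(x^4 + 2x^3 + 9x^2 + 5x + 9) + (x^3 + 4x^2 + 9x + 3). Hence a·b ≡ x^3 + 4x^2 + 9x + 3 (mod f). (F_11[x]/(f) is a field with 11^4 = 14641 elements since f is irreducible of degree 4.)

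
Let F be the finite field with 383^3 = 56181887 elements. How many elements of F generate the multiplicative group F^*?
There are φ(56181886) = 27943680 primitive elements

F_q^* is cyclic of order q - 1 = 56181886. A cyclic group of order m has exactly φ(m) generators. Here m = 56181886 = 2 · 191 · 147073, so the number of primitive elements is φ(56181886) = 27943680.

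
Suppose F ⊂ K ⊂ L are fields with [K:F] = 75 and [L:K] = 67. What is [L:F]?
[L:F] = 5025

The tower law says that for any tower of field extensions F ⊂ K ⊂ L with finite degrees, [L:F] = [L:K] · [K:F]. Here this gives [L:F] = 67 · 75 = 5025.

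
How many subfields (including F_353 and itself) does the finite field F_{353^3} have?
F_{353^3} has 2 subfields

The subfields of F_{p^n} are exactly the fields F_{p^d} for d | n (each is the fixed field of the unique index-d subgroup of Gal(F_{p^n}/F_p) ≅ Z/nZ). The divisors of n = 3 are {1, 3}, giving 2 subfields: F_{353^1}, F_{353^3}.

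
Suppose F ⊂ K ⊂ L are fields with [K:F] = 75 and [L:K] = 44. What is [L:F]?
[L:F] = 3300

The tower law says that for any tower of field extensions F ⊂ K ⊂ L with finite degrees, [L:F] = [L:K] · [K:F]. Here this gives [L:F] = 44 · 75 = 3300.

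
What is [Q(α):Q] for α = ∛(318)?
[Q(α):Q] = 3

The minimal polynomial of α is x^3 - 318, irreducible over Q since 318 is not a perfect cube (so x^3 - 318 has no rational root). Hence [Q(α):Q] = deg(m_α) = 3.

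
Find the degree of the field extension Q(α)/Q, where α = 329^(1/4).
[Q(α):Q] = 4

α is a root of x^4 - 329. By Eisenstein's criterion at the prime p = 7 (which divides the constant term 329 but p^2 = 49 does not, since 329 is squarefree), x^4 - 329 is irreducible over Q. Hence [Q(α):Q] = 4.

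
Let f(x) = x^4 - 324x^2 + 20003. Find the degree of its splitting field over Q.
[K : Q] = 4

Solving the quadratic in x^2: x^2 = (324 ± √(324^2 - 4·20003))/2 = (324 ± √24964)/2 = (324 ± 158)/2, giving x^2 = 83 or x^2 = 241. So f(x) = (x^2 - 83)(x^2 - 241) and the roots of f are ±√83, ±√241. Hence the splitting field is K = Q(√83, √241). Since 83 and 241 are distinct squarefree integers > 1, their product 20003 is not a perfect square, so √241 ∉ Q(√83). By the tower law [K:Q] = [Q(√83,√241):Q(√83)] · [Q(√83):Q] = 2 · 2 = 4.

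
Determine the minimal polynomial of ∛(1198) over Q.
m_α(x) = x^3 - 1198

α satisfies α^3 = 1198, so x^3 - 1198 annihilates α. By the rational root test, a rational root p/q (in lowest terms) of x^3 - 1198 would satisfy p^3 = 1198 q^3, forcing q = 1 and p^3 = 1198; but 1198 is not a perfect cube, contradiction. A monic cubic over Q with no rational root is irreducible (any nontrivial factorization would include a linear factor). Hence x^3 - 1198 is the minimal polynomial of α, and in particular [Q(α):Q] = 3.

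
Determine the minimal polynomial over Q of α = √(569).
m_α(x) = x^2 - 569

α satisfies α^2 - 569 = 0, so x^2 - 569 annihilates α. Since d = 569 is squarefree and ≠ 1, it is not a perfect square in Q, so x^2 - 569 has no rational root and is therefore irreducible over Q (a degree-2 polynomial over a field is irreducible iff it has no root). Hence m_α(x) = x^2 - 569.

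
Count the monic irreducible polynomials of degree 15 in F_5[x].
There are 2034504992 monic irreducible polynomials of degree 15 over F_5

Each element of F_{5^15} that lies in no proper subfield is a root of exactly one monic irreducible of degree 15 over F_5, and each such polynomial has 15 distinct roots in F_{5^15}. By Möbius inversion the count is N_5(15) = (1/15) Σ_{d|15} μ(15/d) · 5^d = (1/15)(μ(15)·5^1 + μ(5)·5^3 + μ(3)·5^5 + μ(1)·5^15) = 30517574880/15 = 2034504992.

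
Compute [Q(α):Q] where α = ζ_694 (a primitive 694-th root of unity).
[Q(α):Q] = 346

The minimal polynomial of ζ_694 over Q is the 694-th cyclotomic polynomial Φ_694(x), which is irreducible over Q and has degree φ(694) = 346. Hence [Q(α):Q] = φ(694) = 346.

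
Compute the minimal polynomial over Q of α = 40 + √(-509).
m_α(x) = x^2 - 80x + 2109

From α - 40 = √(-509), squaring gives (α - 40)^2 = -509, i.e. α^2 - 80α + 1600 = -509, so α^2 - 80α + 2109 = 0. The discriminant of x^2 - 80x + 2109 is (-80)^2 - 4·(2109) = 6400 - 8436 = -2036, and 4·(-509) is not a perfect square in Q since -509 is squarefree and ≠ 1. Hence x^2 - 80x + 2109 is irreducible over Q and is the minimal polynomial of α.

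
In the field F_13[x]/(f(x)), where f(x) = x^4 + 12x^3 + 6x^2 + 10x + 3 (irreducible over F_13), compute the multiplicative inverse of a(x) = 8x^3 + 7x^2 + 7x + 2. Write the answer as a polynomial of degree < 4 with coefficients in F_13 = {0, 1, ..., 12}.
a(x)^(-1) ≡ x^3 + 4x^2 + 6x (mod f(x))

Since f is irreducible over F_13, F_13[x]/(f) is a field and a(x) ≠ 0 has an inverse. Apply the extended Euclidean algorithm to f(x) and a(x) in F_13[x]: f(x) = (5x + 2)·a(x) + (9x^2 + 12x + 12);  a(x) = (11x + 2)·(9x^2 + 12x + 12) + (7x + 4);  (9x^2 + 12x + 12) = (5x + 10)·(7x + 4) + (11). The last nonzero remainder is the constant 11 = gcd(f, a) in F_13. Back-substituting through the division chain expresses 11 = s(x)·a(x) + t(x)·f(x) with s(x) ≡ 11x^3 + 5x^2 + x (mod f), so (11x^3 + 5x^2 + x)·a(x) ≡ 11 (mod f). Multiplying by 11^(-1) ≡ 6 in F_13 gives a(x)^(-1) ≡ 6·(11x^3 + 5x^2 + x) ≡ x^3 + 4x^2 + 6x (mod f). Check: (8x^3 + 7x^2 + 7x + 2)·(x^3 + 4x^2 + 6x) = 8x^6 + 5x^4 + 7x^3 + 11x^2 + 12x ≡ 1 (mod x^4 + 12x^3 + 6x^2 + 10x + 3).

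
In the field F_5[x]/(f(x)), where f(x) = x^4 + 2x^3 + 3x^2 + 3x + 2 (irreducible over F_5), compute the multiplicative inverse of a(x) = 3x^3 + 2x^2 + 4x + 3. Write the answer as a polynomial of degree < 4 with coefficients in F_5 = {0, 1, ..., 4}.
a(x)^(-1) ≡ x^3 + x^2 + 4x + 1 (mod f(x))

Since f is irreducible over F_5, F_5[x]/(f) is a field and a(x) ≠ 0 has an inverse. Apply the extended Euclidean algorithm to f(x) and a(x) in F_5[x]: f(x) = (2x + 1)·a(x) + (3x^2 + 3x + 4);  a(x) = (x + 3)·(3x^2 + 3x + 4) + (x + 1);  (3x^2 + 3x + 4) = (3x)·(x + 1) + (4). The last nonzero remainder is the constant 4 = gcd(f, a) in F_5. Back-substituting through the division chain expresses 4 = s(x)·a(x) + t(x)·f(x) with s(x) ≡ 4x^3 + 4x^2 + x + 4 (mod f), so (4x^3 + 4x^2 + x + 4)·a(x) ≡ 4 (mod f). Multiplying by 4^(-1) ≡ 4 in F_5 gives a(x)^(-1) ≡ 4·(4x^3 + 4x^2 + x + 4) ≡ x^3 + x^2 + 4x + 1 (mod f). Check: (3x^3 + 2x^2 + 4x + 3)·(x^3 + x^2 + 4x + 1) = 3x^6 + 3x^4 + 3x^3 + x^2 + x + 3 ≡ 1 (mod x^4 + 2x^3 + 3x^2 + 3x + 2).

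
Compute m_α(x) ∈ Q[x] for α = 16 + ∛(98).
m_α(x) = x^3 - 48x^2 + 768x - 4194

Set β = α - 16 = ∛(98), so β^3 = 98. Then (α - 16)^3 - 98 = 0, i.e. α is a root of g(x) = (x - 16)^3 - 98 = x^3 - 48x^2 + 768x - 4194. Since g(x) = h(x - 16) where h(x) = x^3 - 98, and h is irreducible over Q (because 98 is not a perfect cube, so h has no rational root, and a monic cubic with no rational root is irreducible), g is also irreducible (irreducibility is preserved under the substitution x → x - 16). Hence m_α(x) = x^3 - 48x^2 + 768x - 4194.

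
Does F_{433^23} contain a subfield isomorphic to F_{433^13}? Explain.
No: F_{433^13} is not a subfield of F_{433^23}

F_{p^m} embeds in F_{p^n} iff m | n. Here 13 ∤ 23 (since 23 = 1·13 + 10 with remainder 10 ≠ 0), so F_{433^13} is not a subfield of F_{433^23}. Equivalently: if it were, the tower law would give 13 = [F_{433^13}:F_433] dividing [F_{433^23}:F_433] = 23, contradiction.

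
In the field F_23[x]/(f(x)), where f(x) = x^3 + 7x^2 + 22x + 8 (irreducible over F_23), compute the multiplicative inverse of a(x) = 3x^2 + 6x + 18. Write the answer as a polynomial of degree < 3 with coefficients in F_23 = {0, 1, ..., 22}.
a(x)^(-1) ≡ 22x^2 + 20x + 4 (mod f(x))

Since f is irreducible over F_23, F_23[x]/(f) is a field and a(x) ≠ 0 has an inverse. Apply the extended Euclidean algorithm to f(x) and a(x) in F_23[x]: f(x) = (8x + 17)·a(x) + (6x + 1);  a(x) = (12x + 22)·(6x + 1) + (19). The last nonzero remainder is the constant 19 = gcd(f, a) in F_23. Back-substituting through the division chain expresses 19 = s(x)·a(x) + t(x)·f(x) with s(x) ≡ 4x^2 + 12x + 7 (mod f), so (4x^2 + 12x + 7)·a(x) ≡ 19 (mod f). Multiplying by 19^(-1) ≡ 17 in F_23 gives a(x)^(-1) ≡ 17·(4x^2 + 12x + 7) ≡ 22x^2 + 20x + 4 (mod f). Check: (3x^2 + 6x + 18)·(22x^2 + 20x + 4) = 20x^4 + 8x^3 + 22x^2 + 16x + 3 ≡ 1 (mod x^3 + 7x^2 + 22x + 8).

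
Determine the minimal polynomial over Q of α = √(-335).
m_α(x) = x^2 + 335

α satisfies α^2 + 335 = 0, so x^2 + 335 annihilates α. Since d = -335 is squarefree and ≠ 1, it is not a perfect square in Q, so x^2 + 335 has no rational root and is therefore irreducible over Q (a degree-2 polynomial over a field is irreducible iff it has no root). Hence m_α(x) = x^2 + 335.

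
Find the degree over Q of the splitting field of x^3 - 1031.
[K : Q] = 6

The roots of x^3 - 1031 are ∛1031, ω∛1031, ω^2∛1031 where ω = e^(2πi/3) is a primitive cube root of unity, so K = Q(∛1031, ω). Now [Q(∛1031):Q] = 3 (since 1031 is not a perfect cube, x^3 - 1031 is irreducible) and [Q(ω):Q] = 2. Both 2 and 3 divide [K:Q], and [K:Q] ≤ 3·2 = 6, so [K:Q] = 6. (Equivalently: Q(∛1031) ⊂ R but ω ∉ R, so [K : Q(∛1031)] = 2.)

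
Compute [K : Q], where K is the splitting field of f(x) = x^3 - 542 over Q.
[K : Q] = 6

The roots of x^3 - 542 are ∛542, ω∛542, ω^2∛542 where ω = e^(2πi/3) is a primitive cube root of unity, so K = Q(∛542, ω). Now [Q(∛542):Q] = 3 (since 542 is not a perfect cube, x^3 - 542 is irreducible) and [Q(ω):Q] = 2. Both 2 and 3 divide [K:Q], and [K:Q] ≤ 3·2 = 6, so [K:Q] = 6. (Equivalently: Q(∛542) ⊂ R but ω ∉ R, so [K : Q(∛542)] = 2.)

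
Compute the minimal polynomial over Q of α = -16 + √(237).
m_α(x) = x^2 + 32x + 19

From α + 16 = √(237), squaring gives (α + 16)^2 = 237, i.e. α^2 + 32α + 256 = 237, so α^2 + 32α + 19 = 0. The discriminant of x^2 + 32x + 19 is (32)^2 - 4·(19) = 1024 - 76 = 948, and 4·(237) is not a perfect square in Q since 237 is squarefree and ≠ 1. Hence x^2 + 32x + 19 is irreducible over Q and is the minimal polynomial of α.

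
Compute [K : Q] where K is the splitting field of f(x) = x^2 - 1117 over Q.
[K : Q] = 2

f(x) = x^2 - 1117 factors as (x - √1117)(x + √1117). The splitting field is K = Q(√1117). Since 1117 is squarefree and > 1, it is not a perfect square, so x^2 - 1117 is irreducible over Q and [Q(√1117) : Q] = 2. Hence [K : Q] = 2.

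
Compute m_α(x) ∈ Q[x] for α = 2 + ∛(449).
m_α(x) = x^3 - 6x^2 + 12x - 457

Set β = α - 2 = ∛(449), so β^3 = 449. Then (α - 2)^3 - 449 = 0, i.e. α is a root of g(x) = (x - 2)^3 - 449 = x^3 - 6x^2 + 12x - 457. Since g(x) = h(x - 2) where h(x) = x^3 - 449, and h is irreducible over Q (because 449 is not a perfect cube, so h has no rational root, and a monic cubic with no rational root is irreducible), g is also irreducible (irreducibility is preserved under the substitution x → x - 2). Hence m_α(x) = x^3 - 6x^2 + 12x - 457.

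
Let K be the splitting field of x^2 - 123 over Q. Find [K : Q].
[K : Q] = 2

f(x) = x^2 - 123 factors as (x - √123)(x + √123). The splitting field is K = Q(√123). Since 123 is squarefree and > 1, it is not a perfect square, so x^2 - 123 is irreducible over Q and [Q(√123) : Q] = 2. Hence [K : Q] = 2.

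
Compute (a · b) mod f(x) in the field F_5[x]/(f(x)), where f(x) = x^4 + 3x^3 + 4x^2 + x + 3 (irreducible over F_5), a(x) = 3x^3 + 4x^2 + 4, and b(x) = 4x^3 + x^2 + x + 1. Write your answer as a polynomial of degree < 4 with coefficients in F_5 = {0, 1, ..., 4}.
a · b ≡ 4x^3 + 4x^2 + 4 (mod f(x))

Multiply in F_5[x]: a(x)·b(x) = (3x^3 + 4x^2 + 4)·(4x^3 + x^2 + x + 1) = 2x^6 + 4x^5 + 2x^4 + 3x^3 + 3x^2 + 4x + 4. This has degree ≥ 4, so divide by f(x) over F_5: 2x^6 + 4x^5 + 2x^4 + 3x^3 + 3x^2 + 4x + 4 = (2x^2 + 3x)·(x^4 + 3x^3 + 4x^2 + x + 3) + (4x^3 + 4x^2 + 4). Hence a·b ≡ 4x^3 + 4x^2 + 4 (mod f). (F_5[x]/(f) is a field with 5^4 = 625 elements since f is irreducible of degree 4.)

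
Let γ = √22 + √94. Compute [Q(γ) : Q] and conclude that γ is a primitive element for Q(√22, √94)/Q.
[Q(γ) : Q] = 4 (equivalently, Q(γ) = Q(√22, √94))

Obviously Q(γ) ⊆ Q(√22, √94), and [Q(√22, √94):Q] = 4 (since 22, 94 are distinct squarefree integers > 1 with 2068 not a perfect square). To show equality we compute the minimal polynomial of γ. From γ = √22 + √94: γ^2 = 22 + 2√(2068) + 94 = 116 + 2√(2068), so γ^2 - 116 = 2√(2068); squaring, (γ^2 - 116)^2 = 4·2068, i.e. γ^4 - 232γ^2 + 13456 - 8272 = 0, i.e. γ^4 - 232γ^2 + 5184 = 0. So γ is a root of x^4 - 232x^2 + 5184. This polynomial is irreducible over Q: it has no rational root (each ±√22 ± √94 is irrational), and any factorization into two quadratics over Q would force √(2068) ∈ Q (pairing opposite roots) or √22, √94 ∈ Q (other pairings), all impossible. Hence [Q(γ):Q] = 4 = [Q(√22, √94):Q], so Q(γ) = Q(√22, √94).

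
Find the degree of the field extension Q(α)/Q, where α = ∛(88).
[Q(α):Q] = 3

The minimal polynomial of α is x^3 - 88, irreducible over Q since 88 is not a perfect cube (so x^3 - 88 has no rational root). Hence [Q(α):Q] = deg(m_α) = 3.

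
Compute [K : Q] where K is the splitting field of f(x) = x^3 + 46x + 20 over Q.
[K : Q] = 6

By the rational root test, any rational root of the monic integer polynomial f(x) = x^3 + 46x + 20 must be an integer dividing the constant term 20, i.e. one of ±{1, 2, 4, 5, 10, 20}. Evaluating: f(1) = 67, f(-1) = -27, f(2) = 120, f(-2) = -80, f(4) = 268, f(-4) = -228, f(5) = 375, f(-5) = -335, f(10) = 1480, f(-10) = -1440, f(20) = 8940, f(-20) = -8900; none is 0, so f has no rational root and is therefore irreducible over Q (a cubic with no linear factor over a field is irreducible). For an irreducible cubic, the Galois group is A_3 or S_3 according as the discriminant disc(f) = -4a^3 - 27b^2 = -4·(46)^3 - 27·(20)^2 = -400144 is or is not a square in Q. Here disc(f) = -400144 is not a perfect square in Q, so the Galois group of f over Q is not contained in A_3 and must be all of S_3. The splitting field has degree |S_3| = 6 over Q, so [K : Q] = 6.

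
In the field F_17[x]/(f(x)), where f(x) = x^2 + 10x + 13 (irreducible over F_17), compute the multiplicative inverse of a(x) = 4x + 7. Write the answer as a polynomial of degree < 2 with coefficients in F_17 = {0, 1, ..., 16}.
a(x)^(-1) ≡ 12x + 14 (mod f(x))

Since f is irreducible over F_17, F_17[x]/(f) is a field and a(x) ≠ 0 has an inverse. Apply the extended Euclidean algorithm to f(x) and a(x) in F_17[x]: f(x) = (13x + 1)·a(x) + (6). The last nonzero remainder is the constant 6 = gcd(f, a) in F_17. Back-substituting through the division chain expresses 6 = s(x)·a(x) + t(x)·f(x) with s(x) ≡ 4x + 16 (mod f), so (4x + 16)·a(x) ≡ 6 (mod f). Multiplying by 6^(-1) ≡ 3 in F_17 gives a(x)^(-1) ≡ 3·(4x + 16) ≡ 12x + 14 (mod f). Check: (4x + 7)·(12x + 14) = 14x^2 + 4x + 13 ≡ 1 (mod x^2 + 10x + 13).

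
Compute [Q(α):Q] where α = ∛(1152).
[Q(α):Q] = 3

The minimal polynomial of α is x^3 - 1152, irreducible over Q since 1152 is not a perfect cube (so x^3 - 1152 has no rational root). Hence [Q(α):Q] = deg(m_α) = 3.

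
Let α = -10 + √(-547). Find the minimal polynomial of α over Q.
m_α(x) = x^2 + 20x + 647

From α + 10 = √(-547), squaring gives (α + 10)^2 = -547, i.e. α^2 + 20α + 100 = -547, so α^2 + 20α + 647 = 0. The discriminant of x^2 + 20x + 647 is (20)^2 - 4·(647) = 400 - 2588 = -2188, and 4·(-547) is not a perfect square in Q since -547 is squarefree and ≠ 1. Hence x^2 + 20x + 647 is irreducible over Q and is the minimal polynomial of α.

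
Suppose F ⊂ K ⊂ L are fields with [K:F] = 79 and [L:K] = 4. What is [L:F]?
[L:F] = 316

The tower law says that for any tower of field extensions F ⊂ K ⊂ L with finite degrees, [L:F] = [L:K] · [K:F]. Here this gives [L:F] = 4 · 79 = 316.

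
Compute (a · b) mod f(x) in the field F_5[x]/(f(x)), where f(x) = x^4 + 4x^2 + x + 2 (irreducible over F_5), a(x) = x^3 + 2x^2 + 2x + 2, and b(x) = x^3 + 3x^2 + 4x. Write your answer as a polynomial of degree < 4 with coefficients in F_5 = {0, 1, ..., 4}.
a · b ≡ 4 (mod f(x))

Multiply in F_5[x]: a(x)·b(x) = (x^3 + 2x^2 + 2x + 2)·(x^3 + 3x^2 + 4x) = x^6 + 2x^4 + x^3 + 4x^2 + 3x. This has degree ≥ 4, so divide by f(x) over F_5: x^6 + 2x^4 + x^3 + 4x^2 + 3x = (x^2 + 3)·(x^4 + 4x^2 + x + 2) + (4). Hence a·b ≡ 4 (mod f). (F_5[x]/(f) is a field with 5^4 = 625 elements since f is irreducible of degree 4.)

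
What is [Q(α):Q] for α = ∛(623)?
[Q(α):Q] = 3

The minimal polynomial of α is x^3 - 623, irreducible over Q since 623 is not a perfect cube (so x^3 - 623 has no rational root). Hence [Q(α):Q] = deg(m_α) = 3.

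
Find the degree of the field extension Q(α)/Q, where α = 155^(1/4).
[Q(α):Q] = 4

α is a root of x^4 - 155. By Eisenstein's criterion at the prime p = 5 (which divides the constant term 155 but p^2 = 25 does not, since 155 is squarefree), x^4 - 155 is irreducible over Q. Hence [Q(α):Q] = 4.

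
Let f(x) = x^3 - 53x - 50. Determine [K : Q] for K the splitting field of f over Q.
[K : Q] = 6

By the rational root test, any rational root of the monic integer polynomial f(x) = x^3 - 53x - 50 must be an integer dividing the constant term -50, i.e. one of ±{1, 2, 5, 10, 25, 50}. Evaluating: f(1) = -102, f(-1) = 2, f(2) = -148, f(-2) = 48, f(5) = -190, f(-5) = 90, f(10) = 420, f(-10) = -520, f(25) = 14250, f(-25) = -14350, f(50) = 122300, f(-50) = -122400; none is 0, so f has no rational root and is therefore irreducible over Q (a cubic with no linear factor over a field is irreducible). For an irreducible cubic, the Galois group is A_3 or S_3 according as the discriminant disc(f) = -4a^3 - 27b^2 = -4·(-53)^3 - 27·(-50)^2 = 528008 is or is not a square in Q. Here disc(f) = 528008 is not a perfect square in Q, so the Galois group of f over Q is not contained in A_3 and must be all of S_3. The splitting field has degree |S_3| = 6 over Q, so [K : Q] = 6.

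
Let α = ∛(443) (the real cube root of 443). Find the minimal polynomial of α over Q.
m_α(x) = x^3 - 443

α satisfies α^3 = 443, so x^3 - 443 annihilates α. By the rational root test, a rational root p/q (in lowest terms) of x^3 - 443 would satisfy p^3 = 443 q^3, forcing q = 1 and p^3 = 443; but 443 is not a perfect cube, contradiction. A monic cubic over Q with no rational root is irreducible (any nontrivial factorization would include a linear factor). Hence x^3 - 443 is the minimal polynomial of α, and in particular [Q(α):Q] = 3.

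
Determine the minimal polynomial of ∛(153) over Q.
m_α(x) = x^3 - 153

α satisfies α^3 = 153, so x^3 - 153 annihilates α. By the rational root test, a rational root p/q (in lowest terms) of x^3 - 153 would satisfy p^3 = 153 q^3, forcing q = 1 and p^3 = 153; but 153 is not a perfect cube, contradiction. A monic cubic over Q with no rational root is irreducible (any nontrivial factorization would include a linear factor). Hence x^3 - 153 is the minimal polynomial of α, and in particular [Q(α):Q] = 3.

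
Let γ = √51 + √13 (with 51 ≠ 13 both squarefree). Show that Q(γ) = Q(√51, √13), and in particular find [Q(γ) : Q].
[Q(γ) : Q] = 4 (equivalently, Q(γ) = Q(√51, √13))

Obviously Q(γ) ⊆ Q(√51, √13), and [Q(√51, √13):Q] = 4 (since 51, 13 are distinct squarefree integers > 1 with 663 not a perfect square). To show equality we compute the minimal polynomial of γ. From γ = √51 + √13: γ^2 = 51 + 2√(663) + 13 = 64 + 2√(663), so γ^2 - 64 = 2√(663); squaring, (γ^2 - 64)^2 = 4·663, i.e. γ^4 - 128γ^2 + 4096 - 2652 = 0, i.e. γ^4 - 128γ^2 + 1444 = 0. So γ is a root of x^4 - 128x^2 + 1444. This polynomial is irreducible over Q: it has no rational root (each ±√51 ± √13 is irrational), and any factorization into two quadratics over Q would force √(663) ∈ Q (pairing opposite roots) or √51, √13 ∈ Q (other pairings), all impossible. Hence [Q(γ):Q] = 4 = [Q(√51, √13):Q], so Q(γ) = Q(√51, √13).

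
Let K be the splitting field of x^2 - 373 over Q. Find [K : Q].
[K : Q] = 2

f(x) = x^2 - 373 factors as (x - √373)(x + √373). The splitting field is K = Q(√373). Since 373 is squarefree and > 1, it is not a perfect square, so x^2 - 373 is irreducible over Q and [Q(√373) : Q] = 2. Hence [K : Q] = 2.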